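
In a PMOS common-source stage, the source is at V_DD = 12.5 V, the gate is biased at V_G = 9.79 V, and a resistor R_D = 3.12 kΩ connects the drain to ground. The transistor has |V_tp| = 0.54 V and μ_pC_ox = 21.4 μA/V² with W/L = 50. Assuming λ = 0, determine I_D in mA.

I_D = 2.52 mA

V_SG = V_DD − V_G = 12.5 − 9.79 = 2.71 V, so V_ov = 2.71 − 0.54 = 2.17 V.
k_p = μ_pC_ox · (W/L) = 1.07 mA/V².
Assume saturation: I_D = ½ k_p V_ov² = 0.5 × 1.07 × 2.17² = 2.52 mA, giving V_SD = V_DD − I_D R_D = 12.5 − 2.52 × 3.12 = 4.64 V.
V_SD = 4.64 V ≥ V_ov = 2.17 V, confirming saturation.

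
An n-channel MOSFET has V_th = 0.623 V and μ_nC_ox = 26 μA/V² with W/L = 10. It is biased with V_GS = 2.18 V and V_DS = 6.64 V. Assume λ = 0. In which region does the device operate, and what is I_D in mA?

Saturation; I_D = 0.315 mA

k_n = μ_nC_ox · (W/L) = 0.26 mA/V².
V_ov = V_GS − V_th = 2.18 − 0.623 = 1.56 V.
Since V_DS = 6.64 V ≥ V_ov = 1.56 V, the device is in saturation.
I_D = ½ k_n V_ov² = 0.5 × 0.26 × 1.56² = 0.315 mA.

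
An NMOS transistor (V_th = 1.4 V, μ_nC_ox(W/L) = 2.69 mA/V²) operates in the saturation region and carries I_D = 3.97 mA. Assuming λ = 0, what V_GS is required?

In saturation I_D = ½ k_n (V_GS − V_th)², so V_GS − V_th = √(2 I_D / k_n) = √(2 × 3.97 / 2.69) = 1.72 V.
V_GS = 1.4 + 1.72 = 3.12 V.

V_GS = 3.12 V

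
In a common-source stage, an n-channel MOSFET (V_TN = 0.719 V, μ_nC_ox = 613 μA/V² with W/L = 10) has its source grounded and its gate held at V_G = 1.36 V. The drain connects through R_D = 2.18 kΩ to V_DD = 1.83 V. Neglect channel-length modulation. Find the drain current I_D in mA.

I_D = 0.735 mA

V_GS = V_G = 1.36 V, so V_ov = 1.36 − 0.719 = 0.641 V.
k_n = μ_nC_ox · (W/L) = 6.13 mA/V².
Assume saturation: I_D = ½ k_n V_ov² = 0.5 × 6.13 × 0.641² = 1.26 mA, giving V_DS = V_DD − I_D R_D = 1.83 − 1.26 × 2.18 = -0.915 V.
But -0.915 V < V_ov = 0.641 V, so the device is actually in triode.
In triode I_D = k_n[V_ov V_DS − ½ V_DS²] and I_D = (V_DD − V_DS)/R_D. Equating: 6.68 V_DS² − 9.566 V_DS + 1.83 = 0, giving V_DS = 0.227 V (the root below V_ov).
I_D = (1.83 − 0.227) / 2.18 = 0.735 mA.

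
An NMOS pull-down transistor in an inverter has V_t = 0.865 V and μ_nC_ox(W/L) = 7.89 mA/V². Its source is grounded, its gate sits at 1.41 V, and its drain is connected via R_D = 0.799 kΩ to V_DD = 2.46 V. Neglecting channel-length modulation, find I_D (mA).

V_GS = V_G = 1.41 V, so V_ov = 1.41 − 0.865 = 0.545 V.
Assume saturation: I_D = ½ k_n V_ov² = 0.5 × 7.89 × 0.545² = 1.17 mA, giving V_DS = V_DD − I_D R_D = 2.46 − 1.17 × 0.799 = 1.52 V.
V_DS = 1.52 V ≥ V_ov = 0.545 V, confirming saturation.

I_D = 1.17 mA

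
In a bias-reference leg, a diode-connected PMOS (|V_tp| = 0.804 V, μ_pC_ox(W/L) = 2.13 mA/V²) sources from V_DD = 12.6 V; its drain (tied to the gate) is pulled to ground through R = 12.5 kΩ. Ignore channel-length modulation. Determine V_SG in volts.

With gate tied to drain, V_SG = V_SD ≥ V_SG − |V_tp|, so the device is in saturation.
KCL at the drain: ½ k_p (V_SG − |V_tp|)² = (V_DD − V_SG)/R.
Let x = V_SG − 0.804. Then 13.3 x² + x − 11.8 = 0, giving x = 0.905 V (positive root), so V_SG = 1.71 V.
I_D = (V_DD − V_SG)/R = (12.6 − 1.71) / 12.5 = 0.871 mA.

V_SG = 1.71 V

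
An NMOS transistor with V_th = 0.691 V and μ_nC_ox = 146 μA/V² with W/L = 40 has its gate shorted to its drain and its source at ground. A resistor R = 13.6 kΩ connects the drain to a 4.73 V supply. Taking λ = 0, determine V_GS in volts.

V_GS = 0.998 V

With gate tied to drain, V_GS = V_DS ≥ V_GS − V_th, so the device is in saturation.
k_n = μ_nC_ox · (W/L) = 5.84 mA/V².
KCL at the drain: ½ k_n (V_GS − V_th)² = (V_DD − V_GS)/R.
Let x = V_GS − 0.691. Then 39.7 x² + x − 4.039 = 0, giving x = 0.307 V (positive root), so V_GS = 0.998 V.
I_D = (V_DD − V_GS)/R = (4.73 − 0.998) / 13.6 = 0.274 mA.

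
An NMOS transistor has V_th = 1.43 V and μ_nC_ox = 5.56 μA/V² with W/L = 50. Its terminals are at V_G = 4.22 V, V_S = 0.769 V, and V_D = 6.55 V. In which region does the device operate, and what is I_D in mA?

V_GS = V_G − V_S = 4.22 − 0.769 = 3.45 V; V_DS = V_D − V_S = 6.55 − 0.769 = 5.78 V.
k_n = μ_nC_ox · (W/L) = 0.278 mA/V².
V_ov = V_GS − V_th = 3.45 − 1.43 = 2.02 V.
Since V_DS = 5.78 V ≥ V_ov = 2.02 V, the device is in saturation.
I_D = ½ k_n V_ov² = 0.5 × 0.278 × 2.02² = 0.568 mA.

Saturation; I_D = 0.568 mA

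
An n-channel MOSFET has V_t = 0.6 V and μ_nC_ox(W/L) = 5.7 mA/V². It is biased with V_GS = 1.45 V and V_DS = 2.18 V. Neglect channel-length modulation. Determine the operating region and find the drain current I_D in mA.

Saturation; I_D = 2.06 mA

V_ov = V_GS − V_t = 1.45 − 0.6 = 0.85 V.
Since V_DS = 2.18 V ≥ V_ov = 0.85 V, the device is in saturation.
I_D = ½ k_n V_ov² = 0.5 × 5.7 × 0.85² = 2.06 mA.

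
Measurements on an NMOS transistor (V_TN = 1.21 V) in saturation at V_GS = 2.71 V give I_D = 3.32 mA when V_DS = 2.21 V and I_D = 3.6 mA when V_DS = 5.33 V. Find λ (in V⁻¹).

λ = 0.0287 V⁻¹

With V_GS fixed, I_D ∝ (1 + λ V_DS) in saturation, so I_D2/I_D1 = (1 + λ V_DS2)/(1 + λ V_DS1).
3.6/3.32 = 1.084 = (1 + 5.33 λ)/(1 + 2.21 λ).
Solving: λ (I_D1 V_DS2 − I_D2 V_DS1) = I_D2 − I_D1, so λ = (3.6 − 3.32) / (3.32 × 5.33 − 3.6 × 2.21) = 0.28 / 9.74 = 0.0287 V⁻¹.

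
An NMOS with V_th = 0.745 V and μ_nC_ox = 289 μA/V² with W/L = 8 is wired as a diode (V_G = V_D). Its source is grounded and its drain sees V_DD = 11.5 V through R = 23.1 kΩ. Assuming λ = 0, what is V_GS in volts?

With gate tied to drain, V_GS = V_DS ≥ V_GS − V_th, so the device is in saturation.
k_n = μ_nC_ox · (W/L) = 2.312 mA/V².
KCL at the drain: ½ k_n (V_GS − V_th)² = (V_DD − V_GS)/R.
Let x = V_GS − 0.745. Then 26.7 x² + x − 10.76 = 0, giving x = 0.616 V (positive root), so V_GS = 1.36 V.
I_D = (V_DD − V_GS)/R = (11.5 − 1.36) / 23.1 = 0.439 mA.

V_GS = 1.36 V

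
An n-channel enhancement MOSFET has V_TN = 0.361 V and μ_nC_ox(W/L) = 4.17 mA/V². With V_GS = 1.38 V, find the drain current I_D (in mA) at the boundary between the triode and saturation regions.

At the boundary V_DS = V_ov = V_GS − V_TN = 1.38 − 0.361 = 1.02 V.
I_D = ½ k_n V_ov² = 0.5 × 4.17 × 1.02² = 2.16 mA.

I_D = 2.16 mA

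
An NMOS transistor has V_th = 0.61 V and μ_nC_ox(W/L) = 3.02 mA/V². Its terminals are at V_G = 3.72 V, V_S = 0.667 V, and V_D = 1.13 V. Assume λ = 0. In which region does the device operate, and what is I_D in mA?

V_GS = V_G − V_S = 3.72 − 0.667 = 3.05 V; V_DS = V_D − V_S = 1.13 − 0.667 = 0.463 V.
V_ov = V_GS − V_th = 3.05 − 0.61 = 2.44 V.
Since V_DS = 0.463 V < V_ov = 2.44 V, the device is in the triode region.
I_D = k_n [V_ov · V_DS − ½ V_DS²] = 3.02 × [2.44 × 0.463 − 0.5 × 0.463²] = 3.09 mA.

Triode; I_D = 3.09 mA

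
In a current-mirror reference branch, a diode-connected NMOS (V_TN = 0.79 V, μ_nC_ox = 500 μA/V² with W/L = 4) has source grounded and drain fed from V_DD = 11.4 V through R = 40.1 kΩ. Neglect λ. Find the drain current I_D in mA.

With gate tied to drain, V_GS = V_DS ≥ V_GS − V_TN, so the device is in saturation.
k_n = μ_nC_ox · (W/L) = 2 mA/V².
KCL at the drain: ½ k_n (V_GS − V_TN)² = (V_DD − V_GS)/R.
Let x = V_GS − 0.79. Then 40.1 x² + x − 10.61 = 0, giving x = 0.502 V (positive root), so V_GS = 1.29 V.
I_D = (V_DD − V_GS)/R = (11.4 − 1.29) / 40.1 = 0.252 mA.

I_D = 0.252 mA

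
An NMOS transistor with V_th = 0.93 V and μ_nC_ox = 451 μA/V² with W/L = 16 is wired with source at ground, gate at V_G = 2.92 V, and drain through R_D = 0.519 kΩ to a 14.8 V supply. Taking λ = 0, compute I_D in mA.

V_GS = V_G = 2.92 V, so V_ov = 2.92 − 0.93 = 1.99 V.
k_n = μ_nC_ox · (W/L) = 7.216 mA/V².
Assume saturation: I_D = ½ k_n V_ov² = 0.5 × 7.216 × 1.99² = 14.3 mA, giving V_DS = V_DD − I_D R_D = 14.8 − 14.3 × 0.519 = 7.38 V.
V_DS = 7.38 V ≥ V_ov = 1.99 V, confirming saturation.

I_D = 14.3 mA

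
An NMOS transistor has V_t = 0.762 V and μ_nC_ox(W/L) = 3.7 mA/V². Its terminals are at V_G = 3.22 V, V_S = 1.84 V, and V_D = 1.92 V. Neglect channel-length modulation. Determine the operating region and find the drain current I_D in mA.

Triode; I_D = 0.171 mA

V_GS = V_G − V_S = 3.22 − 1.84 = 1.38 V; V_DS = V_D − V_S = 1.92 − 1.84 = 0.08 V.
V_ov = V_GS − V_t = 1.38 − 0.762 = 0.618 V.
Since V_DS = 0.08 V < V_ov = 0.618 V, the device is in the triode region.
I_D = k_n [V_ov · V_DS − ½ V_DS²] = 3.7 × [0.618 × 0.08 − 0.5 × 0.08²] = 0.171 mA.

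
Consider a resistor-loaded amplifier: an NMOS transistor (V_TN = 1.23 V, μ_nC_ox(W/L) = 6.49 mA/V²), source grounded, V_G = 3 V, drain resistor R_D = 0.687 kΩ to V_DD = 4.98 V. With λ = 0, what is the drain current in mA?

I_D = 6.27 mA

V_GS = V_G = 3 V, so V_ov = 3 − 1.23 = 1.77 V.
Assume saturation: I_D = ½ k_n V_ov² = 0.5 × 6.49 × 1.77² = 10.2 mA, giving V_DS = V_DD − I_D R_D = 4.98 − 10.2 × 0.687 = -2 V.
But -2 V < V_ov = 1.77 V, so the device is actually in triode.
In triode I_D = k_n[V_ov V_DS − ½ V_DS²] and I_D = (V_DD − V_DS)/R_D. Equating: 2.23 V_DS² − 8.892 V_DS + 4.98 = 0, giving V_DS = 0.674 V (the root below V_ov).
I_D = (4.98 − 0.674) / 0.687 = 6.27 mA.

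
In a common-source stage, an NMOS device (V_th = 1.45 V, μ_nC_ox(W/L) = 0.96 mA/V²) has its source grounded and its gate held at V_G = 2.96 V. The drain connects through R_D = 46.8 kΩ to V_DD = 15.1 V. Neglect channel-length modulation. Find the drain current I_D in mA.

I_D = 0.318 mA

V_GS = V_G = 2.96 V, so V_ov = 2.96 − 1.45 = 1.51 V.
Assume saturation: I_D = ½ k_n V_ov² = 0.5 × 0.96 × 1.51² = 1.09 mA, giving V_DS = V_DD − I_D R_D = 15.1 − 1.09 × 46.8 = -36.1 V.
But -36.1 V < V_ov = 1.51 V, so the device is actually in triode.
In triode I_D = k_n[V_ov V_DS − ½ V_DS²] and I_D = (V_DD − V_DS)/R_D. Equating: 22.5 V_DS² − 68.84 V_DS + 15.1 = 0, giving V_DS = 0.238 V (the root below V_ov).
I_D = (15.1 − 0.238) / 46.8 = 0.318 mA.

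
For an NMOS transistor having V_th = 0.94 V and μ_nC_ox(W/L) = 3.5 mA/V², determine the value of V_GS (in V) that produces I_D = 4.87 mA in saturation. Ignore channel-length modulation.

In saturation I_D = ½ k_n (V_GS − V_th)², so V_GS − V_th = √(2 I_D / k_n) = √(2 × 4.87 / 3.5) = 1.67 V.
V_GS = 0.94 + 1.67 = 2.61 V.

V_GS = 2.61 V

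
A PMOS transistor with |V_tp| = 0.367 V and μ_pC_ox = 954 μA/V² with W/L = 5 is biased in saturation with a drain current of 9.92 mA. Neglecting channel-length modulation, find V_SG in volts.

k_p = μ_pC_ox · (W/L) = 4.77 mA/V².
In saturation I_D = ½ k_p (V_SG − |V_tp|)², so V_SG − |V_tp| = √(2 I_D / k_p) = √(2 × 9.92 / 4.77) = 2.04 V.
V_SG = 0.367 + 2.04 = 2.41 V.

V_SG = 2.41 V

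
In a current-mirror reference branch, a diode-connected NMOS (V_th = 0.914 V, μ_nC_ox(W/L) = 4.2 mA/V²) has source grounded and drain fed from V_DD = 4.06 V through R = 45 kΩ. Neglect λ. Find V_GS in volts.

With gate tied to drain, V_GS = V_DS ≥ V_GS − V_th, so the device is in saturation.
KCL at the drain: ½ k_n (V_GS − V_th)² = (V_DD − V_GS)/R.
Let x = V_GS − 0.914. Then 94.5 x² + x − 3.146 = 0, giving x = 0.177 V (positive root), so V_GS = 1.09 V.
I_D = (V_DD − V_GS)/R = (4.06 − 1.09) / 45 = 0.066 mA.

V_GS = 1.09 V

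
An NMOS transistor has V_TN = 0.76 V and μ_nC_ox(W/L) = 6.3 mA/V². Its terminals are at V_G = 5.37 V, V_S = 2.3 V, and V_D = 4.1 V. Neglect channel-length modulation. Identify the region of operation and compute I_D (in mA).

Triode; I_D = 16.0 mA

V_GS = V_G − V_S = 5.37 − 2.3 = 3.07 V; V_DS = V_D − V_S = 4.1 − 2.3 = 1.8 V.
V_ov = V_GS − V_TN = 3.07 − 0.76 = 2.31 V.
Since V_DS = 1.8 V < V_ov = 2.31 V, the device is in the triode region.
I_D = k_n [V_ov · V_DS − ½ V_DS²] = 6.3 × [2.31 × 1.8 − 0.5 × 1.8²] = 16 mA.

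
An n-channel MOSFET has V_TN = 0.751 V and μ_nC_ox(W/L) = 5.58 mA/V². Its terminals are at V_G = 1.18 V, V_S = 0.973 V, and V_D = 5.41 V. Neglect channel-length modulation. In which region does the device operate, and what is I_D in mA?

Cutoff; I_D = 0 mA

V_GS = V_G − V_S = 1.18 − 0.973 = 0.207 V; V_DS = V_D − V_S = 5.41 − 0.973 = 4.44 V.
V_GS = 0.207 V < V_TN = 0.751 V, so the transistor is in cutoff.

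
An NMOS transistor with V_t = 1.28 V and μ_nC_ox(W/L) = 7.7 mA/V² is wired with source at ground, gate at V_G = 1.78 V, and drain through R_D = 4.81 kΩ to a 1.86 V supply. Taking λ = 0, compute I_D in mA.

V_GS = V_G = 1.78 V, so V_ov = 1.78 − 1.28 = 0.5 V.
Assume saturation: I_D = ½ k_n V_ov² = 0.5 × 7.7 × 0.5² = 0.963 mA, giving V_DS = V_DD − I_D R_D = 1.86 − 0.963 × 4.81 = -2.77 V.
But -2.77 V < V_ov = 0.5 V, so the device is actually in triode.
In triode I_D = k_n[V_ov V_DS − ½ V_DS²] and I_D = (V_DD − V_DS)/R_D. Equating: 18.5 V_DS² − 19.52 V_DS + 1.86 = 0, giving V_DS = 0.106 V (the root below V_ov).
I_D = (1.86 − 0.106) / 4.81 = 0.365 mA.

I_D = 0.365 mA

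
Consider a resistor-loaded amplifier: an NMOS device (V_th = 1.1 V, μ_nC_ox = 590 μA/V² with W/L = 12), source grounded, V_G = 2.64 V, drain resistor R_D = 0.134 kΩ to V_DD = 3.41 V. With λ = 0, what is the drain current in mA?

I_D = 8.40 mA

V_GS = V_G = 2.64 V, so V_ov = 2.64 − 1.1 = 1.54 V.
k_n = μ_nC_ox · (W/L) = 7.08 mA/V².
Assume saturation: I_D = ½ k_n V_ov² = 0.5 × 7.08 × 1.54² = 8.4 mA, giving V_DS = V_DD − I_D R_D = 3.41 − 8.4 × 0.134 = 2.29 V.
V_DS = 2.29 V ≥ V_ov = 1.54 V, confirming saturation.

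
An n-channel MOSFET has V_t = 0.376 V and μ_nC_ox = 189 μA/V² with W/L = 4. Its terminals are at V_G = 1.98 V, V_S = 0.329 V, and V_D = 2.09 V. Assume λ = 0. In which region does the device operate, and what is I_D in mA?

V_GS = V_G − V_S = 1.98 − 0.329 = 1.65 V; V_DS = V_D − V_S = 2.09 − 0.329 = 1.76 V.
k_n = μ_nC_ox · (W/L) = 0.756 mA/V².
V_ov = V_GS − V_t = 1.65 − 0.376 = 1.27 V.
Since V_DS = 1.76 V ≥ V_ov = 1.27 V, the device is in saturation.
I_D = ½ k_n V_ov² = 0.5 × 0.756 × 1.27² = 0.614 mA.

Saturation; I_D = 0.614 mA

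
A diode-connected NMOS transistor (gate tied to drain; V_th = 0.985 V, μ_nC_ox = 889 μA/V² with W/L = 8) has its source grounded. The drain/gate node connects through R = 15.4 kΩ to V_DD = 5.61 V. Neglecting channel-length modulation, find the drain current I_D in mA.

I_D = 0.282 mA

With gate tied to drain, V_GS = V_DS ≥ V_GS − V_th, so the device is in saturation.
k_n = μ_nC_ox · (W/L) = 7.112 mA/V².
KCL at the drain: ½ k_n (V_GS − V_th)² = (V_DD − V_GS)/R.
Let x = V_GS − 0.985. Then 54.8 x² + x − 4.625 = 0, giving x = 0.282 V (positive root), so V_GS = 1.27 V.
I_D = (V_DD − V_GS)/R = (5.61 − 1.27) / 15.4 = 0.282 mA.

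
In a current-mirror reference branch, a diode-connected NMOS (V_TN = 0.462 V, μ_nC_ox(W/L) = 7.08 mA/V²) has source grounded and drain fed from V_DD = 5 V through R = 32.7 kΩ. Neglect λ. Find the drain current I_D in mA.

With gate tied to drain, V_GS = V_DS ≥ V_GS − V_TN, so the device is in saturation.
KCL at the drain: ½ k_n (V_GS − V_TN)² = (V_DD − V_GS)/R.
Let x = V_GS − 0.462. Then 116 x² + x − 4.538 = 0, giving x = 0.194 V (positive root), so V_GS = 0.656 V.
I_D = (V_DD − V_GS)/R = (5 − 0.656) / 32.7 = 0.133 mA.

I_D = 0.133 mA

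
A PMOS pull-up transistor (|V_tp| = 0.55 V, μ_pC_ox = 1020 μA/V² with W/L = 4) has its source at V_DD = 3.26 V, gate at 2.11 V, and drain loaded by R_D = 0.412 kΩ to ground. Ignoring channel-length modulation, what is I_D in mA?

V_SG = V_DD − V_G = 3.26 − 2.11 = 1.15 V, so V_ov = 1.15 − 0.55 = 0.6 V.
k_p = μ_pC_ox · (W/L) = 4.08 mA/V².
Assume saturation: I_D = ½ k_p V_ov² = 0.5 × 4.08 × 0.6² = 0.734 mA, giving V_SD = V_DD − I_D R_D = 3.26 − 0.734 × 0.412 = 2.96 V.
V_SD = 2.96 V ≥ V_ov = 0.6 V, confirming saturation.

I_D = 0.734 mA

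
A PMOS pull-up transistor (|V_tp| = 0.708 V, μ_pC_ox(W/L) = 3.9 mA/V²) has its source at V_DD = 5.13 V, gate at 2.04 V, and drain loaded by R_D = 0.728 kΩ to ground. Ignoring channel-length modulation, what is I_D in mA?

V_SG = V_DD − V_G = 5.13 − 2.04 = 3.09 V, so V_ov = 3.09 − 0.708 = 2.38 V.
Assume saturation: I_D = ½ k_p V_ov² = 0.5 × 3.9 × 2.38² = 11.1 mA, giving V_SD = V_DD − I_D R_D = 5.13 − 11.1 × 0.728 = -2.92 V.
But -2.92 V < V_ov = 2.38 V, so the device is actually in triode.
In triode I_D = k_p[V_ov V_SD − ½ V_SD²] and I_D = (V_DD − V_SD)/R_D. Equating: 1.42 V_SD² − 7.763 V_SD + 5.13 = 0, giving V_SD = 0.769 V (the root below V_ov).
I_D = (5.13 − 0.769) / 0.728 = 5.99 mA.

I_D = 5.99 mA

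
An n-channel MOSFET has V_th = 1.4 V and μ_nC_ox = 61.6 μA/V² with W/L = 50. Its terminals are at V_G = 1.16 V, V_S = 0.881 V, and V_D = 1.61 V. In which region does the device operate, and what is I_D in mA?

V_GS = V_G − V_S = 1.16 − 0.881 = 0.279 V; V_DS = V_D − V_S = 1.61 − 0.881 = 0.729 V.
V_GS = 0.279 V < V_th = 1.4 V, so the transistor is in cutoff.

Cutoff; I_D = 0 mA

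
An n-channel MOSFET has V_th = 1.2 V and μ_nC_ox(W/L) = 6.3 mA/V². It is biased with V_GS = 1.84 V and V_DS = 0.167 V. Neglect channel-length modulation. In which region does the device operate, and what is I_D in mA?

Triode; I_D = 0.585 mA

V_ov = V_GS − V_th = 1.84 − 1.2 = 0.64 V.
Since V_DS = 0.167 V < V_ov = 0.64 V, the device is in the triode region.
I_D = k_n [V_ov · V_DS − ½ V_DS²] = 6.3 × [0.64 × 0.167 − 0.5 × 0.167²] = 0.585 mA.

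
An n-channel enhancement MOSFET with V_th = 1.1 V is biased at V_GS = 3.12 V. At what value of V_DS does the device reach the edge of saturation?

The boundary between triode and saturation is V_DS = V_GS − V_th = V_ov.
V_ov = 3.12 − 1.1 = 2.02 V.

V_DS,sat = 2.02 V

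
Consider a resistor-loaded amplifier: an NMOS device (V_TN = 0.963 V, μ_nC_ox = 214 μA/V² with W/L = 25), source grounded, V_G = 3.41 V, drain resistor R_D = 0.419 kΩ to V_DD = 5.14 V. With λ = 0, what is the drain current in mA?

I_D = 10.0 mA

V_GS = V_G = 3.41 V, so V_ov = 3.41 − 0.963 = 2.45 V.
k_n = μ_nC_ox · (W/L) = 5.35 mA/V².
Assume saturation: I_D = ½ k_n V_ov² = 0.5 × 5.35 × 2.45² = 16 mA, giving V_DS = V_DD − I_D R_D = 5.14 − 16 × 0.419 = -1.57 V.
But -1.57 V < V_ov = 2.45 V, so the device is actually in triode.
In triode I_D = k_n[V_ov V_DS − ½ V_DS²] and I_D = (V_DD − V_DS)/R_D. Equating: 1.12 V_DS² − 6.485 V_DS + 5.14 = 0, giving V_DS = 0.948 V (the root below V_ov).
I_D = (5.14 − 0.948) / 0.419 = 10 mA.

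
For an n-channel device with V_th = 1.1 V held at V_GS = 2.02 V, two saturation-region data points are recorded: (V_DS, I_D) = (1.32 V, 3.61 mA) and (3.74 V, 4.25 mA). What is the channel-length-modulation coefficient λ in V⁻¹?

With V_GS fixed, I_D ∝ (1 + λ V_DS) in saturation, so I_D2/I_D1 = (1 + λ V_DS2)/(1 + λ V_DS1).
4.25/3.61 = 1.177 = (1 + 3.74 λ)/(1 + 1.32 λ).
Solving: λ (I_D1 V_DS2 − I_D2 V_DS1) = I_D2 − I_D1, so λ = (4.25 − 3.61) / (3.61 × 3.74 − 4.25 × 1.32) = 0.64 / 7.89 = 0.0811 V⁻¹.

λ = 0.0811 V⁻¹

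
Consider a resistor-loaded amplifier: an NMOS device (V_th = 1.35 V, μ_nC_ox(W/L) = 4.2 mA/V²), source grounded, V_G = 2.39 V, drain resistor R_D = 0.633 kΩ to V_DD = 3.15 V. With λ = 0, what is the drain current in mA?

I_D = 2.27 mA

V_GS = V_G = 2.39 V, so V_ov = 2.39 − 1.35 = 1.04 V.
Assume saturation: I_D = ½ k_n V_ov² = 0.5 × 4.2 × 1.04² = 2.27 mA, giving V_DS = V_DD − I_D R_D = 3.15 − 2.27 × 0.633 = 1.71 V.
V_DS = 1.71 V ≥ V_ov = 1.04 V, confirming saturation.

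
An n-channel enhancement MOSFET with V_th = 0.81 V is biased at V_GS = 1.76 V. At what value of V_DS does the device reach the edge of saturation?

The boundary between triode and saturation is V_DS = V_GS − V_th = V_ov.
V_ov = 1.76 − 0.81 = 0.95 V.

V_DS,sat = 0.950 V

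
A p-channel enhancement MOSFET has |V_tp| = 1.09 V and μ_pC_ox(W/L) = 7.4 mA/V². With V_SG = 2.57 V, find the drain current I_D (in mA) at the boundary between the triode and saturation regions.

At the boundary V_SD = V_ov = V_SG − |V_tp| = 2.57 − 1.09 = 1.48 V.
I_D = ½ k_p V_ov² = 0.5 × 7.4 × 1.48² = 8.1 mA.

I_D = 8.10 mA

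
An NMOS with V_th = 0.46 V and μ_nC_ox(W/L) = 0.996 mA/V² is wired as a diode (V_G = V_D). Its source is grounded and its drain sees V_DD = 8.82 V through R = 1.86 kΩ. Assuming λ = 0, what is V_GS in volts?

V_GS = 2.97 V

With gate tied to drain, V_GS = V_DS ≥ V_GS − V_th, so the device is in saturation.
KCL at the drain: ½ k_n (V_GS − V_th)² = (V_DD − V_GS)/R.
Let x = V_GS − 0.46. Then 0.926 x² + x − 8.36 = 0, giving x = 2.51 V (positive root), so V_GS = 2.97 V.
I_D = (V_DD − V_GS)/R = (8.82 − 2.97) / 1.86 = 3.14 mA.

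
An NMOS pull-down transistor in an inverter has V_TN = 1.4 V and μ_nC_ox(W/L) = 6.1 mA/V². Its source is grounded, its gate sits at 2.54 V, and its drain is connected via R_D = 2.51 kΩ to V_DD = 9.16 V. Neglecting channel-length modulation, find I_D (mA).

V_GS = V_G = 2.54 V, so V_ov = 2.54 − 1.4 = 1.14 V.
Assume saturation: I_D = ½ k_n V_ov² = 0.5 × 6.1 × 1.14² = 3.96 mA, giving V_DS = V_DD − I_D R_D = 9.16 − 3.96 × 2.51 = -0.789 V.
But -0.789 V < V_ov = 1.14 V, so the device is actually in triode.
In triode I_D = k_n[V_ov V_DS − ½ V_DS²] and I_D = (V_DD − V_DS)/R_D. Equating: 7.66 V_DS² − 18.45 V_DS + 9.16 = 0, giving V_DS = 0.699 V (the root below V_ov).
I_D = (9.16 − 0.699) / 2.51 = 3.37 mA.

I_D = 3.37 mA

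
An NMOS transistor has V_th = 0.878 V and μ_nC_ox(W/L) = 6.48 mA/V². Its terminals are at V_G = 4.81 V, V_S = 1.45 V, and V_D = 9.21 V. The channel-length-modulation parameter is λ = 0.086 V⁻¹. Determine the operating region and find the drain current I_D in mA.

V_GS = V_G − V_S = 4.81 − 1.45 = 3.36 V; V_DS = V_D − V_S = 9.21 − 1.45 = 7.76 V.
V_ov = V_GS − V_th = 3.36 − 0.878 = 2.48 V.
Since V_DS = 7.76 V ≥ V_ov = 2.48 V, the device is in saturation.
I_D = ½ k_n V_ov² (1 + λ V_DS) = 0.5 × 6.48 × 2.48² × (1 + 0.086 × 7.76) = 33.3 mA.

Saturation; I_D = 33.3 mA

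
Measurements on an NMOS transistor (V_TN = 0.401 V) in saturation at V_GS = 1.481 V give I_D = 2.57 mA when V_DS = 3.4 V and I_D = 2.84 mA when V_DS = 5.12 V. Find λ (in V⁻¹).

With V_GS fixed, I_D ∝ (1 + λ V_DS) in saturation, so I_D2/I_D1 = (1 + λ V_DS2)/(1 + λ V_DS1).
2.84/2.57 = 1.105 = (1 + 5.12 λ)/(1 + 3.4 λ).
Solving: λ (I_D1 V_DS2 − I_D2 V_DS1) = I_D2 − I_D1, so λ = (2.84 − 2.57) / (2.57 × 5.12 − 2.84 × 3.4) = 0.27 / 3.5 = 0.0771 V⁻¹.

λ = 0.0771 V⁻¹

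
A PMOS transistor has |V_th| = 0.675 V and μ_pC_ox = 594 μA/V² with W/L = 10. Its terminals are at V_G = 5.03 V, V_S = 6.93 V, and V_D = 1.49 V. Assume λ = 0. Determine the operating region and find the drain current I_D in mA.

Saturation; I_D = 4.46 mA

V_SG = V_S − V_G = 6.93 − 5.03 = 1.9 V; V_SD = V_S − V_D = 6.93 − 1.49 = 5.44 V.
k_p = μ_pC_ox · (W/L) = 5.94 mA/V².
V_ov = V_SG − |V_th| = 1.9 − 0.675 = 1.22 V.
Since V_SD = 5.44 V ≥ V_ov = 1.22 V, the device is in saturation.
I_D = ½ k_p V_ov² = 0.5 × 5.94 × 1.22² = 4.46 mA.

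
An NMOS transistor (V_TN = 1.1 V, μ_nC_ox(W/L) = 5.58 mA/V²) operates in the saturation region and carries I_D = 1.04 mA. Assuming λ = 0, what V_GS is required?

In saturation I_D = ½ k_n (V_GS − V_TN)², so V_GS − V_TN = √(2 I_D / k_n) = √(2 × 1.04 / 5.58) = 0.611 V.
V_GS = 1.1 + 0.611 = 1.71 V.

V_GS = 1.71 V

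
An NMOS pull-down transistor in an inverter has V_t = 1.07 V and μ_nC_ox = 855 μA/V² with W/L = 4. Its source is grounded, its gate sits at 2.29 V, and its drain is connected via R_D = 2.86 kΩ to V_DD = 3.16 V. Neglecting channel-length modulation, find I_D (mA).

V_GS = V_G = 2.29 V, so V_ov = 2.29 − 1.07 = 1.22 V.
k_n = μ_nC_ox · (W/L) = 3.42 mA/V².
Assume saturation: I_D = ½ k_n V_ov² = 0.5 × 3.42 × 1.22² = 2.55 mA, giving V_DS = V_DD − I_D R_D = 3.16 − 2.55 × 2.86 = -4.12 V.
But -4.12 V < V_ov = 1.22 V, so the device is actually in triode.
In triode I_D = k_n[V_ov V_DS − ½ V_DS²] and I_D = (V_DD − V_DS)/R_D. Equating: 4.89 V_DS² − 12.93 V_DS + 3.16 = 0, giving V_DS = 0.272 V (the root below V_ov).
I_D = (3.16 − 0.272) / 2.86 = 1.01 mA.

I_D = 1.01 mA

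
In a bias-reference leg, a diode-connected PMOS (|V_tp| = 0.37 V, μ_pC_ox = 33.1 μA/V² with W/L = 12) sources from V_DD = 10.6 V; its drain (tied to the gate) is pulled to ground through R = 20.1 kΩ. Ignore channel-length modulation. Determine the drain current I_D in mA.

With gate tied to drain, V_SG = V_SD ≥ V_SG − |V_tp|, so the device is in saturation.
k_p = μ_pC_ox · (W/L) = 0.3972 mA/V².
KCL at the drain: ½ k_p (V_SG − |V_tp|)² = (V_DD − V_SG)/R.
Let x = V_SG − 0.37. Then 3.99 x² + x − 10.23 = 0, giving x = 1.48 V (positive root), so V_SG = 1.85 V.
I_D = (V_DD − V_SG)/R = (10.6 − 1.85) / 20.1 = 0.435 mA.

I_D = 0.435 mA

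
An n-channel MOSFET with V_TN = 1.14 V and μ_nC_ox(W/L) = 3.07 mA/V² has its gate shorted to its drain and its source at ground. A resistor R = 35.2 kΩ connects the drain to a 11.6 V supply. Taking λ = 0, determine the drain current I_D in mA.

With gate tied to drain, V_GS = V_DS ≥ V_GS − V_TN, so the device is in saturation.
KCL at the drain: ½ k_n (V_GS − V_TN)² = (V_DD − V_GS)/R.
Let x = V_GS − 1.14. Then 54 x² + x − 10.46 = 0, giving x = 0.431 V (positive root), so V_GS = 1.57 V.
I_D = (V_DD − V_GS)/R = (11.6 − 1.57) / 35.2 = 0.285 mA.

I_D = 0.285 mA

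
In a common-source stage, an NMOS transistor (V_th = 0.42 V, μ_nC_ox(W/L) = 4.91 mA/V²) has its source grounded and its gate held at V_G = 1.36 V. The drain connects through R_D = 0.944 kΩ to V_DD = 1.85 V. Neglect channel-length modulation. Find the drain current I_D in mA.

V_GS = V_G = 1.36 V, so V_ov = 1.36 − 0.42 = 0.94 V.
Assume saturation: I_D = ½ k_n V_ov² = 0.5 × 4.91 × 0.94² = 2.17 mA, giving V_DS = V_DD − I_D R_D = 1.85 − 2.17 × 0.944 = -0.198 V.
But -0.198 V < V_ov = 0.94 V, so the device is actually in triode.
In triode I_D = k_n[V_ov V_DS − ½ V_DS²] and I_D = (V_DD − V_DS)/R_D. Equating: 2.32 V_DS² − 5.357 V_DS + 1.85 = 0, giving V_DS = 0.423 V (the root below V_ov).
I_D = (1.85 − 0.423) / 0.944 = 1.51 mA.

I_D = 1.51 mA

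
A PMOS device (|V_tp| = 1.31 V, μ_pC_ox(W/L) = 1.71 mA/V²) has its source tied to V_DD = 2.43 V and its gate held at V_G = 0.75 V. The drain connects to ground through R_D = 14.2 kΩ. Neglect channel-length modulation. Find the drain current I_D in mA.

I_D = 0.117 mA

V_SG = V_DD − V_G = 2.43 − 0.75 = 1.68 V, so V_ov = 1.68 − 1.31 = 0.37 V.
Assume saturation: I_D = ½ k_p V_ov² = 0.5 × 1.71 × 0.37² = 0.117 mA, giving V_SD = V_DD − I_D R_D = 2.43 − 0.117 × 14.2 = 0.768 V.
V_SD = 0.768 V ≥ V_ov = 0.37 V, confirming saturation.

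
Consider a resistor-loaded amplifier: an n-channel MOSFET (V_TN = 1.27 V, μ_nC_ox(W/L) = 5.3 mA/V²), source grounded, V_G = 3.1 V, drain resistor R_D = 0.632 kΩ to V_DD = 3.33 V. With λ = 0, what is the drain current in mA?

V_GS = V_G = 3.1 V, so V_ov = 3.1 − 1.27 = 1.83 V.
Assume saturation: I_D = ½ k_n V_ov² = 0.5 × 5.3 × 1.83² = 8.87 mA, giving V_DS = V_DD − I_D R_D = 3.33 − 8.87 × 0.632 = -2.28 V.
But -2.28 V < V_ov = 1.83 V, so the device is actually in triode.
In triode I_D = k_n[V_ov V_DS − ½ V_DS²] and I_D = (V_DD − V_DS)/R_D. Equating: 1.67 V_DS² − 7.13 V_DS + 3.33 = 0, giving V_DS = 0.534 V (the root below V_ov).
I_D = (3.33 − 0.534) / 0.632 = 4.42 mA.

I_D = 4.42 mA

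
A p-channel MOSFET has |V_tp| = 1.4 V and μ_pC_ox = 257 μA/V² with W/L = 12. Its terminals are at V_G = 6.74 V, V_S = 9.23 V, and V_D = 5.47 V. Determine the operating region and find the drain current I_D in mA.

Saturation; I_D = 1.83 mA

V_SG = V_S − V_G = 9.23 − 6.74 = 2.49 V; V_SD = V_S − V_D = 9.23 − 5.47 = 3.76 V.
k_p = μ_pC_ox · (W/L) = 3.084 mA/V².
V_ov = V_SG − |V_tp| = 2.49 − 1.4 = 1.09 V.
Since V_SD = 3.76 V ≥ V_ov = 1.09 V, the device is in saturation.
I_D = ½ k_p V_ov² = 0.5 × 3.084 × 1.09² = 1.83 mA.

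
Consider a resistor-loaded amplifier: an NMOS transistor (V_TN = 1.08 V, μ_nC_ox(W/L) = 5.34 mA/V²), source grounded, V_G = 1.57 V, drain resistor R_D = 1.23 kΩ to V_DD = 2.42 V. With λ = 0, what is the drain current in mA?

V_GS = V_G = 1.57 V, so V_ov = 1.57 − 1.08 = 0.49 V.
Assume saturation: I_D = ½ k_n V_ov² = 0.5 × 5.34 × 0.49² = 0.641 mA, giving V_DS = V_DD − I_D R_D = 2.42 − 0.641 × 1.23 = 1.63 V.
V_DS = 1.63 V ≥ V_ov = 0.49 V, confirming saturation.

I_D = 0.641 mA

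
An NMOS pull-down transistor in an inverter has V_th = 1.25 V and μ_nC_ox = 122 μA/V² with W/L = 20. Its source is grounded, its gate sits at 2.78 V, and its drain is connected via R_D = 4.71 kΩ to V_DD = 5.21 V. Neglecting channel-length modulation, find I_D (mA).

I_D = 1.04 mA

V_GS = V_G = 2.78 V, so V_ov = 2.78 − 1.25 = 1.53 V.
k_n = μ_nC_ox · (W/L) = 2.44 mA/V².
Assume saturation: I_D = ½ k_n V_ov² = 0.5 × 2.44 × 1.53² = 2.86 mA, giving V_DS = V_DD − I_D R_D = 5.21 − 2.86 × 4.71 = -8.24 V.
But -8.24 V < V_ov = 1.53 V, so the device is actually in triode.
In triode I_D = k_n[V_ov V_DS − ½ V_DS²] and I_D = (V_DD − V_DS)/R_D. Equating: 5.75 V_DS² − 18.58 V_DS + 5.21 = 0, giving V_DS = 0.31 V (the root below V_ov).
I_D = (5.21 − 0.31) / 4.71 = 1.04 mA.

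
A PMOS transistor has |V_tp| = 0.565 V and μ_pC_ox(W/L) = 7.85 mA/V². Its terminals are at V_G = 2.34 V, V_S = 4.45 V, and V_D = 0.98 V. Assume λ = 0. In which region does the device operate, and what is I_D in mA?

V_SG = V_S − V_G = 4.45 − 2.34 = 2.11 V; V_SD = V_S − V_D = 4.45 − 0.98 = 3.47 V.
V_ov = V_SG − |V_tp| = 2.11 − 0.565 = 1.55 V.
Since V_SD = 3.47 V ≥ V_ov = 1.55 V, the device is in saturation.
I_D = ½ k_p V_ov² = 0.5 × 7.85 × 1.55² = 9.37 mA.

Saturation; I_D = 9.37 mA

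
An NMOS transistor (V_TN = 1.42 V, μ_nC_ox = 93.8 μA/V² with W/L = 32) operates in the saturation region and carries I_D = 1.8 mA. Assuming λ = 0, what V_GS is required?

V_GS = 2.52 V

k_n = μ_nC_ox · (W/L) = 3.002 mA/V².
In saturation I_D = ½ k_n (V_GS − V_TN)², so V_GS − V_TN = √(2 I_D / k_n) = √(2 × 1.8 / 3.002) = 1.1 V.
V_GS = 1.42 + 1.1 = 2.52 V.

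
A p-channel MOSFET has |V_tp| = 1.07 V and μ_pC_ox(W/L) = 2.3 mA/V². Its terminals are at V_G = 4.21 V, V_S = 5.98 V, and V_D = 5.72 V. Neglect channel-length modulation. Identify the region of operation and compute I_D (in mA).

Triode; I_D = 0.341 mA

V_SG = V_S − V_G = 5.98 − 4.21 = 1.77 V; V_SD = V_S − V_D = 5.98 − 5.72 = 0.26 V.
V_ov = V_SG − |V_tp| = 1.77 − 1.07 = 0.7 V.
Since V_SD = 0.26 V < V_ov = 0.7 V, the device is in the triode region.
I_D = k_p [V_ov · V_SD − ½ V_SD²] = 2.3 × [0.7 × 0.26 − 0.5 × 0.26²] = 0.341 mA.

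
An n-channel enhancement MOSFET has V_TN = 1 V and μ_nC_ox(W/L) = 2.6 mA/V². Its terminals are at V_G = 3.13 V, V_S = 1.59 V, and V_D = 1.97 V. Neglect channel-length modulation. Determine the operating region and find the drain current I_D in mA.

Triode; I_D = 0.346 mA

V_GS = V_G − V_S = 3.13 − 1.59 = 1.54 V; V_DS = V_D − V_S = 1.97 − 1.59 = 0.38 V.
V_ov = V_GS − V_TN = 1.54 − 1 = 0.54 V.
Since V_DS = 0.38 V < V_ov = 0.54 V, the device is in the triode region.
I_D = k_n [V_ov · V_DS − ½ V_DS²] = 2.6 × [0.54 × 0.38 − 0.5 × 0.38²] = 0.346 mA.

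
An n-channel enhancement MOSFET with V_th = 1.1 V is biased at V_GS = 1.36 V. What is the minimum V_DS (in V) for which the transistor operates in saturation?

The boundary between triode and saturation is V_DS = V_GS − V_th = V_ov.
V_ov = 1.36 − 1.1 = 0.26 V.

V_DS,sat = 0.260 V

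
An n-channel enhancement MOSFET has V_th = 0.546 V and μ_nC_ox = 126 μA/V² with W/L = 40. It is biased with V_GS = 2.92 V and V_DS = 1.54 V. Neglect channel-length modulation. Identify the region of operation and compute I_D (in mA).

Triode; I_D = 12.4 mA

k_n = μ_nC_ox · (W/L) = 5.04 mA/V².
V_ov = V_GS − V_th = 2.92 − 0.546 = 2.37 V.
Since V_DS = 1.54 V < V_ov = 2.37 V, the device is in the triode region.
I_D = k_n [V_ov · V_DS − ½ V_DS²] = 5.04 × [2.37 × 1.54 − 0.5 × 1.54²] = 12.4 mA.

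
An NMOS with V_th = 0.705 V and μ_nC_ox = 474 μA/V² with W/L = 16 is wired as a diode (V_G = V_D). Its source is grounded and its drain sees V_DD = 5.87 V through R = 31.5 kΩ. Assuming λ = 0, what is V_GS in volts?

V_GS = 0.909 V

With gate tied to drain, V_GS = V_DS ≥ V_GS − V_th, so the device is in saturation.
k_n = μ_nC_ox · (W/L) = 7.584 mA/V².
KCL at the drain: ½ k_n (V_GS − V_th)² = (V_DD − V_GS)/R.
Let x = V_GS − 0.705. Then 119 x² + x − 5.165 = 0, giving x = 0.204 V (positive root), so V_GS = 0.909 V.
I_D = (V_DD − V_GS)/R = (5.87 − 0.909) / 31.5 = 0.157 mA.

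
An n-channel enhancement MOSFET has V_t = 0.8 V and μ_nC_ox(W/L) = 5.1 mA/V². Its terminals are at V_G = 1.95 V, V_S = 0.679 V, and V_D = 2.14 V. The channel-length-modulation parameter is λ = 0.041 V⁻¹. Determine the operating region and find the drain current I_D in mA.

Saturation; I_D = 0.600 mA

V_GS = V_G − V_S = 1.95 − 0.679 = 1.27 V; V_DS = V_D − V_S = 2.14 − 0.679 = 1.46 V.
V_ov = V_GS − V_t = 1.27 − 0.8 = 0.471 V.
Since V_DS = 1.46 V ≥ V_ov = 0.471 V, the device is in saturation.
I_D = ½ k_n V_ov² (1 + λ V_DS) = 0.5 × 5.1 × 0.471² × (1 + 0.041 × 1.46) = 0.6 mA.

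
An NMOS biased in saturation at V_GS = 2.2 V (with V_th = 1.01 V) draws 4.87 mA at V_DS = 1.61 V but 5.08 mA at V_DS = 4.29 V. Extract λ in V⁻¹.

With V_GS fixed, I_D ∝ (1 + λ V_DS) in saturation, so I_D2/I_D1 = (1 + λ V_DS2)/(1 + λ V_DS1).
5.08/4.87 = 1.043 = (1 + 4.29 λ)/(1 + 1.61 λ).
Solving: λ (I_D1 V_DS2 − I_D2 V_DS1) = I_D2 − I_D1, so λ = (5.08 − 4.87) / (4.87 × 4.29 − 5.08 × 1.61) = 0.21 / 12.7 = 0.0165 V⁻¹.

λ = 0.0165 V⁻¹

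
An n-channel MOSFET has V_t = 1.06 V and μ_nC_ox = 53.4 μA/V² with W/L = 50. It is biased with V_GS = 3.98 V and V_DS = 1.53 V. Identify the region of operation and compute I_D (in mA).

Triode; I_D = 8.80 mA

k_n = μ_nC_ox · (W/L) = 2.67 mA/V².
V_ov = V_GS − V_t = 3.98 − 1.06 = 2.92 V.
Since V_DS = 1.53 V < V_ov = 2.92 V, the device is in the triode region.
I_D = k_n [V_ov · V_DS − ½ V_DS²] = 2.67 × [2.92 × 1.53 − 0.5 × 1.53²] = 8.8 mA.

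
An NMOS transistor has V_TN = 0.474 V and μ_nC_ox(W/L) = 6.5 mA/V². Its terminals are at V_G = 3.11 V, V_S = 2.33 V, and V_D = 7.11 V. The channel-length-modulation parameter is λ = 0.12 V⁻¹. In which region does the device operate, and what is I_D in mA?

V_GS = V_G − V_S = 3.11 − 2.33 = 0.78 V; V_DS = V_D − V_S = 7.11 − 2.33 = 4.78 V.
V_ov = V_GS − V_TN = 0.78 − 0.474 = 0.306 V.
Since V_DS = 4.78 V ≥ V_ov = 0.306 V, the device is in saturation.
I_D = ½ k_n V_ov² (1 + λ V_DS) = 0.5 × 6.5 × 0.306² × (1 + 0.12 × 4.78) = 0.479 mA.

Saturation; I_D = 0.479 mA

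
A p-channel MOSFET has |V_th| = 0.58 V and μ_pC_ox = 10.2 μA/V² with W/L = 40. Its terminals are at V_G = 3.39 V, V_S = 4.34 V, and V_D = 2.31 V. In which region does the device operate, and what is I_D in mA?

Saturation; I_D = 0.0279 mA

V_SG = V_S − V_G = 4.34 − 3.39 = 0.95 V; V_SD = V_S − V_D = 4.34 − 2.31 = 2.03 V.
k_p = μ_pC_ox · (W/L) = 0.408 mA/V².
V_ov = V_SG − |V_th| = 0.95 − 0.58 = 0.37 V.
Since V_SD = 2.03 V ≥ V_ov = 0.37 V, the device is in saturation.
I_D = ½ k_p V_ov² = 0.5 × 0.408 × 0.37² = 0.0279 mA.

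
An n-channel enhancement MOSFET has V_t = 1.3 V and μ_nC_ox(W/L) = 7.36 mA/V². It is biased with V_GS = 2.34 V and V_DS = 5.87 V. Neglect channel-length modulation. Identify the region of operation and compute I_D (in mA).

V_ov = V_GS − V_t = 2.34 − 1.3 = 1.04 V.
Since V_DS = 5.87 V ≥ V_ov = 1.04 V, the device is in saturation.
I_D = ½ k_n V_ov² = 0.5 × 7.36 × 1.04² = 3.98 mA.

Saturation; I_D = 3.98 mA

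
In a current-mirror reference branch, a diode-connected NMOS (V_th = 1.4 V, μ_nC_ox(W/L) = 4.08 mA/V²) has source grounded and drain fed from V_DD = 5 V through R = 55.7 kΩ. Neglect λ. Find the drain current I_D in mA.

I_D = 0.0615 mA

With gate tied to drain, V_GS = V_DS ≥ V_GS − V_th, so the device is in saturation.
KCL at the drain: ½ k_n (V_GS − V_th)² = (V_DD − V_GS)/R.
Let x = V_GS − 1.4. Then 114 x² + x − 3.6 = 0, giving x = 0.174 V (positive root), so V_GS = 1.57 V.
I_D = (V_DD − V_GS)/R = (5 − 1.57) / 55.7 = 0.0615 mA.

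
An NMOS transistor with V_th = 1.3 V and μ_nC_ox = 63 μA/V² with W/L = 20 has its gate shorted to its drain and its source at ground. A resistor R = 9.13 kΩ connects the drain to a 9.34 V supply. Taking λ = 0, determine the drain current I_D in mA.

I_D = 0.760 mA

With gate tied to drain, V_GS = V_DS ≥ V_GS − V_th, so the device is in saturation.
k_n = μ_nC_ox · (W/L) = 1.26 mA/V².
KCL at the drain: ½ k_n (V_GS − V_th)² = (V_DD − V_GS)/R.
Let x = V_GS − 1.3. Then 5.75 x² + x − 8.04 = 0, giving x = 1.1 V (positive root), so V_GS = 2.4 V.
I_D = (V_DD − V_GS)/R = (9.34 − 2.4) / 9.13 = 0.76 mA.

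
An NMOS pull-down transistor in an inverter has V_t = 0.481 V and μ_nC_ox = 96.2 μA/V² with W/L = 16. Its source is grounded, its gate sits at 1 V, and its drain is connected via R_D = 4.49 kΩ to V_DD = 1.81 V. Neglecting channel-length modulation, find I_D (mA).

I_D = 0.207 mA

V_GS = V_G = 1 V, so V_ov = 1 − 0.481 = 0.519 V.
k_n = μ_nC_ox · (W/L) = 1.539 mA/V².
Assume saturation: I_D = ½ k_n V_ov² = 0.5 × 1.539 × 0.519² = 0.207 mA, giving V_DS = V_DD − I_D R_D = 1.81 − 0.207 × 4.49 = 0.879 V.
V_DS = 0.879 V ≥ V_ov = 0.519 V, confirming saturation.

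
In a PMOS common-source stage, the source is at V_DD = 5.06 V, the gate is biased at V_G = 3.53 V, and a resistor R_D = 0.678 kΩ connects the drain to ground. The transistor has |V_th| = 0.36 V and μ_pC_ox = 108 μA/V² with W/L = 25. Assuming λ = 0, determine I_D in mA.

V_SG = V_DD − V_G = 5.06 − 3.53 = 1.53 V, so V_ov = 1.53 − 0.36 = 1.17 V.
k_p = μ_pC_ox · (W/L) = 2.7 mA/V².
Assume saturation: I_D = ½ k_p V_ov² = 0.5 × 2.7 × 1.17² = 1.85 mA, giving V_SD = V_DD − I_D R_D = 5.06 − 1.85 × 0.678 = 3.81 V.
V_SD = 3.81 V ≥ V_ov = 1.17 V, confirming saturation.

I_D = 1.85 mA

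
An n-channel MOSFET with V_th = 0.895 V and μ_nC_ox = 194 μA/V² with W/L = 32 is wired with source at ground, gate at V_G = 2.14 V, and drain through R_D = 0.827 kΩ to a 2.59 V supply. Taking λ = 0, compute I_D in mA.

V_GS = V_G = 2.14 V, so V_ov = 2.14 − 0.895 = 1.25 V.
k_n = μ_nC_ox · (W/L) = 6.208 mA/V².
Assume saturation: I_D = ½ k_n V_ov² = 0.5 × 6.208 × 1.25² = 4.81 mA, giving V_DS = V_DD − I_D R_D = 2.59 − 4.81 × 0.827 = -1.39 V.
But -1.39 V < V_ov = 1.25 V, so the device is actually in triode.
In triode I_D = k_n[V_ov V_DS − ½ V_DS²] and I_D = (V_DD − V_DS)/R_D. Equating: 2.57 V_DS² − 7.392 V_DS + 2.59 = 0, giving V_DS = 0.408 V (the root below V_ov).
I_D = (2.59 − 0.408) / 0.827 = 2.64 mA.

I_D = 2.64 mA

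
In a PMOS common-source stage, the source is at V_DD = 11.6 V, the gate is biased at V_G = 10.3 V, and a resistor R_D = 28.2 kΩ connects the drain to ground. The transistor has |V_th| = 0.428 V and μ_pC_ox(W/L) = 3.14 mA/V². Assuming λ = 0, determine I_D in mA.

I_D = 0.406 mA

V_SG = V_DD − V_G = 11.6 − 10.3 = 1.3 V, so V_ov = 1.3 − 0.428 = 0.872 V.
Assume saturation: I_D = ½ k_p V_ov² = 0.5 × 3.14 × 0.872² = 1.19 mA, giving V_SD = V_DD − I_D R_D = 11.6 − 1.19 × 28.2 = -22.1 V.
But -22.1 V < V_ov = 0.872 V, so the device is actually in triode.
In triode I_D = k_p[V_ov V_SD − ½ V_SD²] and I_D = (V_DD − V_SD)/R_D. Equating: 44.3 V_SD² − 78.21 V_SD + 11.6 = 0, giving V_SD = 0.163 V (the root below V_ov).
I_D = (11.6 − 0.163) / 28.2 = 0.406 mA.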